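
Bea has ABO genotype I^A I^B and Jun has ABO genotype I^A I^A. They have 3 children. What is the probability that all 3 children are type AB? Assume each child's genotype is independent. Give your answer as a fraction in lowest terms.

ABO cross I^A I^B × I^A I^A → 1/2 A, 1/2 AB.
So P(type AB) = 1/2 per child.
All 3 independent: (1/2)^3 = 1/8.

1/8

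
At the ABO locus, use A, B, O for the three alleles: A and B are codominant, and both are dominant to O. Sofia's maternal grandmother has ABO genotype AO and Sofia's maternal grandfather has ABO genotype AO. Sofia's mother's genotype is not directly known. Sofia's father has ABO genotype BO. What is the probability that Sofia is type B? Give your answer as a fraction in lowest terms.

1/4

Sofia's mother's ABO genotype from AO × AO: 1/4 AA, 1/2 AO, 1/4 OO.
Crossing each possibility with the father BO and summing P(type B): 1/4·0 + 1/2·1/4 + 1/4·1/2 = 1/4.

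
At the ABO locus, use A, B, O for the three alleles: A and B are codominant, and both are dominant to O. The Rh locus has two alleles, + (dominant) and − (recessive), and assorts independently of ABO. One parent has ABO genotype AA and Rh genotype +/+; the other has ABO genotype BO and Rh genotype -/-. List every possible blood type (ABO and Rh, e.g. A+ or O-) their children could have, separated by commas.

Gametes from AA × BO give offspring ABO genotypes AB, AO, i.e. phenotypes A, AB.
Rh cross +/+ × -/- → phenotypes Rh+.
Combining independently: A+, AB+.

A+, AB+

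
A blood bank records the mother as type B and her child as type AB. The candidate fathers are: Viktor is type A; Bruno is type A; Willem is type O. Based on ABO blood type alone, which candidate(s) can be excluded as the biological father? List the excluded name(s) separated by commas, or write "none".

Willem

A candidate is excluded only if no genotype consistent with his phenotype could produce a type AB child with a type B mother.
Willem (type O): no genotype consistent with that phenotype can produce a type-AB child with a type-B mother.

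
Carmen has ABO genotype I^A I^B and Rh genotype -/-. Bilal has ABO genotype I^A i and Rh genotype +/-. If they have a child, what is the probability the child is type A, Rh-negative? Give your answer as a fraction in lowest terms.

ABO cross I^A I^B × I^A i → offspring phenotypes: 1/2 A, 1/4 B, 1/4 AB.
Rh cross -/- × +/- → 1/2 Rh+, 1/2 Rh-.
Independent loci: P(type A, Rh-negative) = 1/2 × 1/2 = 1/4.

1/4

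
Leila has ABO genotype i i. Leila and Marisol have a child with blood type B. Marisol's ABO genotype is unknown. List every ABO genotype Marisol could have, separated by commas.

I^A I^B, I^B I^B, I^B i

For each candidate genotype of Marisol, check whether crossing it with i i can produce every observed child phenotype.
  I^A I^A → possible child types {A} ✗
  I^A I^B → possible child types {A, B} ✓
  I^A i → possible child types {O, A} ✗
  I^B I^B → possible child types {B} ✓
  I^B i → possible child types {O, B} ✓
  i i → possible child types {O} ✗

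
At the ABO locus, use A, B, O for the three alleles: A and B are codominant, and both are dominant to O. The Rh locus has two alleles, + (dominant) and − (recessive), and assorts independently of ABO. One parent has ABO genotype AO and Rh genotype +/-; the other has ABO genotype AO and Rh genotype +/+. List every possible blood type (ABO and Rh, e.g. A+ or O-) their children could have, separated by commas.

Gametes from AO × AO give offspring ABO genotypes AA, AO, OO, i.e. phenotypes O, A.
Rh cross +/- × +/+ → phenotypes Rh+.
Combining independently: O+, A+.

O+, A+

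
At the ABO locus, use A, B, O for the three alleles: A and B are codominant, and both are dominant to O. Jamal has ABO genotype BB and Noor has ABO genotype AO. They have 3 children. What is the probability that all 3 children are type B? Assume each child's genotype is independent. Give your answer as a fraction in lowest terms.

ABO cross BB × AO → 1/2 B, 1/2 AB.
So P(type B) = 1/2 per child.
All 3 independent: (1/2)^3 = 1/8.

1/8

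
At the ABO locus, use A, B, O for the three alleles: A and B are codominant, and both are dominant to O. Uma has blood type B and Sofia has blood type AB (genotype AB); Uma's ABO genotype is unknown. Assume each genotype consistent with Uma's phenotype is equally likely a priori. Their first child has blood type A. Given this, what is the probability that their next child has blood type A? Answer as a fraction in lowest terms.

Possible genotypes: Uma ∈ {BB, BO}; Sofia ∈ {AB}.
Weight each parental genotype pair by prior × P(type-A child):
  BO × AB: posterior weight 1; P(next child type A) = 1/4.
Weighted sum = 1/4.

1/4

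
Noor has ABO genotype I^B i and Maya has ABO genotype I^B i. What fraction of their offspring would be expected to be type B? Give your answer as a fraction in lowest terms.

ABO cross I^B i × I^B i → offspring phenotypes: 1/4 O, 3/4 B.
So P(type B) = 3/4.

3/4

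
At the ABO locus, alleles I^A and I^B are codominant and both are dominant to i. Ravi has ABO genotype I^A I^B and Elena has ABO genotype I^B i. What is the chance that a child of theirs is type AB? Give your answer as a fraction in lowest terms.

ABO cross I^A I^B × I^B i → offspring phenotypes: 1/4 A, 1/2 B, 1/4 AB.
So P(type AB) = 1/4.

1/4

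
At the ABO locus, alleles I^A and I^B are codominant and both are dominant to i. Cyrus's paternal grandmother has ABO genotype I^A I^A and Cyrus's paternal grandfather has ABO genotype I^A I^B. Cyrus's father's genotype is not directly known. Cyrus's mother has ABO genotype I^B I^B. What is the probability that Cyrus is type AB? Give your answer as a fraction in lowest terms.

3/4

Cyrus's father's ABO genotype from I^A I^A × I^A I^B: 1/2 I^A I^A, 1/2 I^A I^B.
Crossing each possibility with the mother I^B I^B and summing P(type AB): 1/2·1 + 1/2·1/2 = 3/4.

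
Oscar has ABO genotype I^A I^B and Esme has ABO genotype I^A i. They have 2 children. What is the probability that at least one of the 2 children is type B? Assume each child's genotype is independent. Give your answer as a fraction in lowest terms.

7/16

ABO cross I^A I^B × I^A i → 1/2 A, 1/4 B, 1/4 AB.
So P(type B) = 1/4 per child.
P(none) = (3/4)^2 = 9/16; P(at least one) = 1 − 9/16 = 7/16.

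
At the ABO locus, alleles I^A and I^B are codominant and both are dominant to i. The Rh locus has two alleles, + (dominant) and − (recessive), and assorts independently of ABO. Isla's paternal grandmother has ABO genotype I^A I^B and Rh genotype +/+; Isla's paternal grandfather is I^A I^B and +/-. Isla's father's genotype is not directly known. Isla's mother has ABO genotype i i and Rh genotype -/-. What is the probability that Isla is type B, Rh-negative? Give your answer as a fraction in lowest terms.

Isla's father's ABO genotype from I^A I^B × I^A I^B: 1/4 I^A I^A, 1/2 I^A I^B, 1/4 I^B I^B.
Crossing each possibility with the mother i i and summing P(type B): 1/4·0 + 1/2·1/2 + 1/4·1 = 1/2.
Similarly for Rh via the father's Rh distribution: P(Rh-) = 1/4.
Independent loci: 1/2 × 1/4 = 1/8.

1/8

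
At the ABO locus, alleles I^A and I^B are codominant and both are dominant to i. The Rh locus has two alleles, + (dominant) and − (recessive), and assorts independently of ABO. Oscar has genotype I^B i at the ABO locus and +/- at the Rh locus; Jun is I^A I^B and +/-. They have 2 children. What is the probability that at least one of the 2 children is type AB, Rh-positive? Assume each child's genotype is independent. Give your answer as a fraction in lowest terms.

ABO cross I^B i × I^A I^B → 1/4 A, 1/2 B, 1/4 AB.
Rh cross +/- × +/- → 3/4 Rh+, 1/4 Rh-; so P(type AB, Rh-positive) = 1/4 × 3/4 = 3/16 per child.
P(none) = (13/16)^2 = 169/256; P(at least one) = 1 − 169/256 = 87/256.

87/256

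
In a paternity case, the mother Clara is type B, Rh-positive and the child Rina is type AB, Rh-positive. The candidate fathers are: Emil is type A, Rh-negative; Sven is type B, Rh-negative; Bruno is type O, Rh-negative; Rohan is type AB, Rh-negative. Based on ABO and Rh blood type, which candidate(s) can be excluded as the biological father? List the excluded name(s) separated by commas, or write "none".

A candidate is excluded only if no genotype consistent with his phenotype could produce a type AB, Rh-positive child with a type B, Rh-positive mother.
Sven (type B, Rh-): no genotype consistent with that phenotype can produce a type-AB Rh+ child with a type-B mother.
Bruno (type O, Rh-): no genotype consistent with that phenotype can produce a type-AB Rh+ child with a type-B mother.

Sven, Bruno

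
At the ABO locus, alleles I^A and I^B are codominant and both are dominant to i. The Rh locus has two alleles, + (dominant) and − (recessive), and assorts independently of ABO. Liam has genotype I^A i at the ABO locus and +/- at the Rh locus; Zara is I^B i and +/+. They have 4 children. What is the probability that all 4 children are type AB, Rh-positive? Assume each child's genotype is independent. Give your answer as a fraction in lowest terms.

1/256

ABO cross I^A i × I^B i → 1/4 O, 1/4 A, 1/4 B, 1/4 AB.
Rh cross +/- × +/+ → 1 Rh+; so P(type AB, Rh-positive) = 1/4 × 1 = 1/4 per child.
All 4 independent: (1/4)^4 = 1/256.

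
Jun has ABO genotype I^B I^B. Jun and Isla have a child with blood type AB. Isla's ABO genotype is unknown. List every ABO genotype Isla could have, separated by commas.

For each candidate genotype of Isla, check whether crossing it with I^B I^B can produce every observed child phenotype.
  I^A I^A → possible child types {AB} ✓
  I^A I^B → possible child types {B, AB} ✓
  I^A i → possible child types {B, AB} ✓
  I^B I^B → possible child types {B} ✗
  I^B i → possible child types {B} ✗
  i i → possible child types {B} ✗

I^A I^A, I^A I^B, I^A i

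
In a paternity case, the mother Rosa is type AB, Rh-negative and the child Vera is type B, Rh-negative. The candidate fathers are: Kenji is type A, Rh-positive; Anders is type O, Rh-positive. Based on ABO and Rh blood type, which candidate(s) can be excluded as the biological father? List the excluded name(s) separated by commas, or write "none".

none

A candidate is excluded only if no genotype consistent with his phenotype could produce a type B, Rh-negative child with a type AB, Rh-negative mother.
Every candidate has at least one consistent genotype combination, so none can be excluded.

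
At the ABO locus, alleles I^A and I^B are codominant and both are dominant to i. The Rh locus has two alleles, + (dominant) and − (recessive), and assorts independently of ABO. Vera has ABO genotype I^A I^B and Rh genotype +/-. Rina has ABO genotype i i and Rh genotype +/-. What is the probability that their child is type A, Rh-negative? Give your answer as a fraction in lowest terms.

1/8

ABO cross I^A I^B × i i → offspring phenotypes: 1/2 A, 1/2 B.
Rh cross +/- × +/- → 3/4 Rh+, 1/4 Rh-.
Independent loci: P(type A, Rh-negative) = 1/2 × 1/4 = 1/8.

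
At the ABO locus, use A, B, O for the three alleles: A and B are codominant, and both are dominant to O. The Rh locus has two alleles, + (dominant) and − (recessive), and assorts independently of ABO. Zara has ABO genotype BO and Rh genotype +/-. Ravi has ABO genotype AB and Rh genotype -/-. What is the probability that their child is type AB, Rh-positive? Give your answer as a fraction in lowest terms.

ABO cross BO × AB → offspring phenotypes: 1/4 A, 1/2 B, 1/4 AB.
Rh cross +/- × -/- → 1/2 Rh+, 1/2 Rh-.
Independent loci: P(type AB, Rh-positive) = 1/4 × 1/2 = 1/8.

1/8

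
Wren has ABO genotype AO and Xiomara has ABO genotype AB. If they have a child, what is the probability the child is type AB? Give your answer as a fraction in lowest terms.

ABO cross AO × AB → offspring phenotypes: 1/2 A, 1/4 B, 1/4 AB.
So P(type AB) = 1/4.

1/4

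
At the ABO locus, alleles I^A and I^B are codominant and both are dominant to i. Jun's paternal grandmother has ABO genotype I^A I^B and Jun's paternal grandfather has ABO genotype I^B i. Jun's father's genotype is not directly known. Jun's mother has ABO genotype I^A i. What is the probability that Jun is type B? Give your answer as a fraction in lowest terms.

1/4

Jun's father's ABO genotype from I^A I^B × I^B i: 1/4 I^A I^B, 1/4 I^A i, 1/4 I^B I^B, 1/4 I^B i.
Crossing each possibility with the mother I^A i and summing P(type B): 1/4·1/4 + 1/4·0 + 1/4·1/2 + 1/4·1/4 = 1/4.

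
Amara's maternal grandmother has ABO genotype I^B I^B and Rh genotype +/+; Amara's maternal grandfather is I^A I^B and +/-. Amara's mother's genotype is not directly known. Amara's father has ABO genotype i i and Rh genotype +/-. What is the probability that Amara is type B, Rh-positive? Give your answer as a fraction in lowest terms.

Amara's mother's ABO genotype from I^B I^B × I^A I^B: 1/2 I^A I^B, 1/2 I^B I^B.
Crossing each possibility with the father i i and summing P(type B): 1/2·1/2 + 1/2·1 = 3/4.
Similarly for Rh via the mother's Rh distribution: P(Rh+) = 7/8.
Independent loci: 3/4 × 7/8 = 21/32.

21/32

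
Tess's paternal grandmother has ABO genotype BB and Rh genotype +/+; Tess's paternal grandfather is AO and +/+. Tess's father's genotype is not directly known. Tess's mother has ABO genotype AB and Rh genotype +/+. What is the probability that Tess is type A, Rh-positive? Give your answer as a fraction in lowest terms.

Tess's father's ABO genotype from BB × AO: 1/2 AB, 1/2 BO.
Crossing each possibility with the mother AB and summing P(type A): 1/2·1/4 + 1/2·1/4 = 1/4.
Similarly for Rh via the father's Rh distribution: P(Rh+) = 1.
Independent loci: 1/4 × 1 = 1/4.

1/4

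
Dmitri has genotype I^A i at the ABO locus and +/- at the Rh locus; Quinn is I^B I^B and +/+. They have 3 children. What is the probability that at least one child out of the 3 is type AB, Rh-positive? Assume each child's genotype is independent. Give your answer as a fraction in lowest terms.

7/8

ABO cross I^A i × I^B I^B → 1/2 B, 1/2 AB.
Rh cross +/- × +/+ → 1 Rh+; so P(type AB, Rh-positive) = 1/2 × 1 = 1/2 per child.
P(none) = (1/2)^3 = 1/8; P(at least one) = 1 − 1/8 = 7/8.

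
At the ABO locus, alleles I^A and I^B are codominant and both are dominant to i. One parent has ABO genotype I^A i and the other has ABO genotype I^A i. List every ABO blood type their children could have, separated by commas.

O, A

Gametes from I^A i × I^A i give offspring ABO genotypes I^A I^A, I^A i, i i, i.e. phenotypes O, A.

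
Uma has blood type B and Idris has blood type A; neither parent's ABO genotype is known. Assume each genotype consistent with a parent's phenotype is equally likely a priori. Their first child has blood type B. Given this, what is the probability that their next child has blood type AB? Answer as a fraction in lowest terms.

Possible genotypes: Uma ∈ {I^B I^B, I^B i}; Idris ∈ {I^A I^A, I^A i}.
Weight each parental genotype pair by prior × P(type-B child):
  I^B I^B × I^A i: posterior weight 2/3; P(next child type AB) = 1/2.
  I^B i × I^A i: posterior weight 1/3; P(next child type AB) = 1/4.
Weighted sum = 5/12.

5/12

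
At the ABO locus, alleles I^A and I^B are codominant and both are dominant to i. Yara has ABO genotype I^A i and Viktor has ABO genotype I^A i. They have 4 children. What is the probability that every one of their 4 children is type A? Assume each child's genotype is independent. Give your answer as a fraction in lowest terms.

ABO cross I^A i × I^A i → 1/4 O, 3/4 A.
So P(type A) = 3/4 per child.
All 4 independent: (3/4)^4 = 81/256.

81/256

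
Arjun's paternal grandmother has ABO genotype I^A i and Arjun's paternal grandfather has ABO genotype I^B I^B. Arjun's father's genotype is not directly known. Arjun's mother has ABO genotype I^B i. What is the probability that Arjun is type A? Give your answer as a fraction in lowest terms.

1/8

Arjun's father's ABO genotype from I^A i × I^B I^B: 1/2 I^A I^B, 1/2 I^B i.
Crossing each possibility with the mother I^B i and summing P(type A): 1/2·1/4 + 1/2·0 = 1/8.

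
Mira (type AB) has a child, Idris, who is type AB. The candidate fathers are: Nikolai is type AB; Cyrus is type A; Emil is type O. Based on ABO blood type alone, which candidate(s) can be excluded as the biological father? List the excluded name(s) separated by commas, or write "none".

A candidate is excluded only if no genotype consistent with his phenotype could produce a type AB child with a type AB mother.
Emil (type O): no genotype consistent with that phenotype can produce a type-AB child with a type-AB mother.

Emil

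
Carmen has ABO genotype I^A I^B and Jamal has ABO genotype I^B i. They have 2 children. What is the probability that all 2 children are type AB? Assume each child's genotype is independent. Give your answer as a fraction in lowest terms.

1/16

ABO cross I^A I^B × I^B i → 1/4 A, 1/2 B, 1/4 AB.
So P(type AB) = 1/4 per child.
All 2 independent: (1/4)^2 = 1/16.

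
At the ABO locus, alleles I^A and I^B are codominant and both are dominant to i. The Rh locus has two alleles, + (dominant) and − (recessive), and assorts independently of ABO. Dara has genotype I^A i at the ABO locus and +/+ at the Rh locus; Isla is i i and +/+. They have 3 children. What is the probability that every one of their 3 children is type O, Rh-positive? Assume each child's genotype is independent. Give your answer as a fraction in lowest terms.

ABO cross I^A i × i i → 1/2 O, 1/2 A.
Rh cross +/+ × +/+ → 1 Rh+; so P(type O, Rh-positive) = 1/2 × 1 = 1/2 per child.
All 3 independent: (1/2)^3 = 1/8.

1/8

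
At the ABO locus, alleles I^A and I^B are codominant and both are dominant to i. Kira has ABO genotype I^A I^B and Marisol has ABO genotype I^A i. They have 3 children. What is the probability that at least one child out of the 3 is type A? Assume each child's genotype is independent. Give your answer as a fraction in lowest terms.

7/8

ABO cross I^A I^B × I^A i → 1/2 A, 1/4 B, 1/4 AB.
So P(type A) = 1/2 per child.
P(none) = (1/2)^3 = 1/8; P(at least one) = 1 − 1/8 = 7/8.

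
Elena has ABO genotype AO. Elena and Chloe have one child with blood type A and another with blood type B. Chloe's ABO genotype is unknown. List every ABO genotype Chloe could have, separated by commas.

For each candidate genotype of Chloe, check whether crossing it with AO can produce every observed child phenotype.
  AA → possible child types {A} ✗
  AB → possible child types {A, B, AB} ✓
  AO → possible child types {O, A} ✗
  BB → possible child types {B, AB} ✗
  BO → possible child types {O, A, B, AB} ✓
  OO → possible child types {O, A} ✗

AB, BO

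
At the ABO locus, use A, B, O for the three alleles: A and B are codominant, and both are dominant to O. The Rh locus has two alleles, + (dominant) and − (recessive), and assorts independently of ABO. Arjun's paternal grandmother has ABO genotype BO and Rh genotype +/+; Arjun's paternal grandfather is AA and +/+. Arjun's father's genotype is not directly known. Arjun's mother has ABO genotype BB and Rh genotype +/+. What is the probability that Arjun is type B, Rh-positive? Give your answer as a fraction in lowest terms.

1/2

Arjun's father's ABO genotype from BO × AA: 1/2 AB, 1/2 AO.
Crossing each possibility with the mother BB and summing P(type B): 1/2·1/2 + 1/2·1/2 = 1/2.
Similarly for Rh via the father's Rh distribution: P(Rh+) = 1.
Independent loci: 1/2 × 1 = 1/2.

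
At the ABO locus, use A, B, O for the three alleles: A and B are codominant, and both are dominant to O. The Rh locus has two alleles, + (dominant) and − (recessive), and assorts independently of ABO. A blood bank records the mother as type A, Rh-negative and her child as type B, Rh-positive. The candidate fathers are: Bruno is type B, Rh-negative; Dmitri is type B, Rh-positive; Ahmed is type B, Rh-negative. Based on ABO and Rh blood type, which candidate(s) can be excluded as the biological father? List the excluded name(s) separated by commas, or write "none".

A candidate is excluded only if no genotype consistent with his phenotype could produce a type B, Rh-positive child with a type A, Rh-negative mother.
Bruno (type B, Rh-): no genotype consistent with that phenotype can produce a type-B Rh+ child with a type-A mother.
Ahmed (type B, Rh-): no genotype consistent with that phenotype can produce a type-B Rh+ child with a type-A mother.

Bruno, Ahmed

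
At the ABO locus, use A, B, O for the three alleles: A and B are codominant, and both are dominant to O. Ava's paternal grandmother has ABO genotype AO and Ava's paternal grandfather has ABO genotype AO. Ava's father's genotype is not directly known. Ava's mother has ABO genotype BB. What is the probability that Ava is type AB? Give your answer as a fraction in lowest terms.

1/2

Ava's father's ABO genotype from AO × AO: 1/4 AA, 1/2 AO, 1/4 OO.
Crossing each possibility with the mother BB and summing P(type AB): 1/4·1 + 1/2·1/2 + 1/4·0 = 1/2.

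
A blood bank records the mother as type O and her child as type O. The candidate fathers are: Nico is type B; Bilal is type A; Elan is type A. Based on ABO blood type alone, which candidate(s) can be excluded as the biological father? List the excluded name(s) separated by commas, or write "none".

none

A candidate is excluded only if no genotype consistent with his phenotype could produce a type O child with a type O mother.
Every candidate has at least one consistent genotype combination, so none can be excluded.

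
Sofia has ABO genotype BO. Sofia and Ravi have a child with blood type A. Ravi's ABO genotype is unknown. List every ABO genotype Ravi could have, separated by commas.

AA, AB, AO

For each candidate genotype of Ravi, check whether crossing it with BO can produce every observed child phenotype.
  AA → possible child types {A, AB} ✓
  AB → possible child types {A, B, AB} ✓
  AO → possible child types {O, A, B, AB} ✓
  BB → possible child types {B} ✗
  BO → possible child types {O, B} ✗
  OO → possible child types {O, B} ✗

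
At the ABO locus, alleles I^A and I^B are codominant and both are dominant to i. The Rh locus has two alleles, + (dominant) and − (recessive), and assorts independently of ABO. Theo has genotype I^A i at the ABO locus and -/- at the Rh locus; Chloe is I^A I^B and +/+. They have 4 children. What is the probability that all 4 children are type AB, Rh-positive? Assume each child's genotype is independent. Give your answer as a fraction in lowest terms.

1/256

ABO cross I^A i × I^A I^B → 1/2 A, 1/4 B, 1/4 AB.
Rh cross -/- × +/+ → 1 Rh+; so P(type AB, Rh-positive) = 1/4 × 1 = 1/4 per child.
All 4 independent: (1/4)^4 = 1/256.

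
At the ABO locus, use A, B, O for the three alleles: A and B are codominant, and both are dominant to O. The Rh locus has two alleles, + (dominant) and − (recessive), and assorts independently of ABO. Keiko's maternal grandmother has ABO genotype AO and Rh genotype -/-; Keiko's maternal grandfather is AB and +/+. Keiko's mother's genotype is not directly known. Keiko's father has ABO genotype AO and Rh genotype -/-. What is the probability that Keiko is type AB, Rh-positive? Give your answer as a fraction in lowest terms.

1/16

Keiko's mother's ABO genotype from AO × AB: 1/4 AA, 1/4 AB, 1/4 AO, 1/4 BO.
Crossing each possibility with the father AO and summing P(type AB): 1/4·0 + 1/4·1/4 + 1/4·0 + 1/4·1/4 = 1/8.
Similarly for Rh via the mother's Rh distribution: P(Rh+) = 1/2.
Independent loci: 1/8 × 1/2 = 1/16.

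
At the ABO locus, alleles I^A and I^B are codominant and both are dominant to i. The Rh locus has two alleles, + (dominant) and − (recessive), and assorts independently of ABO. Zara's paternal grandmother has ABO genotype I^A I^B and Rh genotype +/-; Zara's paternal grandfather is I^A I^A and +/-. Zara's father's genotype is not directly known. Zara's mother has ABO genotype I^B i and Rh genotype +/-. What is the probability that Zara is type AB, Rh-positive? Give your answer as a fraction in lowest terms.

Zara's father's ABO genotype from I^A I^B × I^A I^A: 1/2 I^A I^A, 1/2 I^A I^B.
Crossing each possibility with the mother I^B i and summing P(type AB): 1/2·1/2 + 1/2·1/4 = 3/8.
Similarly for Rh via the father's Rh distribution: P(Rh+) = 3/4.
Independent loci: 3/8 × 3/4 = 9/32.

9/32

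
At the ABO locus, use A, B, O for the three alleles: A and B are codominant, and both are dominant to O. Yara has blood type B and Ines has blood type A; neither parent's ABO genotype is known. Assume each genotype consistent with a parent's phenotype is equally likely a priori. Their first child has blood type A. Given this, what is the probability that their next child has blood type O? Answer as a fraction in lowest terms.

Possible genotypes: Yara ∈ {BB, BO}; Ines ∈ {AA, AO}.
Weight each parental genotype pair by prior × P(type-A child):
  BO × AA: posterior weight 2/3; P(next child type O) = 0.
  BO × AO: posterior weight 1/3; P(next child type O) = 1/4.
Weighted sum = 1/12.

1/12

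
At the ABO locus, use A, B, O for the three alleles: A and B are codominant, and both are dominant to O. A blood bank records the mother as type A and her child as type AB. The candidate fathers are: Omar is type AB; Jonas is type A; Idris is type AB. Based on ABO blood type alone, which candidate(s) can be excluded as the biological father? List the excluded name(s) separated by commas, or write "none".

A candidate is excluded only if no genotype consistent with his phenotype could produce a type AB child with a type A mother.
Jonas (type A): no genotype consistent with that phenotype can produce a type-AB child with a type-A mother.

Jonas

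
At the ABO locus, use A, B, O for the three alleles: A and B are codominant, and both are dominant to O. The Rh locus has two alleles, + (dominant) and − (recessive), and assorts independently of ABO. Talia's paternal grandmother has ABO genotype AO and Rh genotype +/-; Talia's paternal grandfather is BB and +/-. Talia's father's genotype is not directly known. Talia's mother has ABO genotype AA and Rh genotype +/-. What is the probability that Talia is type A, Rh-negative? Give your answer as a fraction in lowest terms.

Talia's father's ABO genotype from AO × BB: 1/2 AB, 1/2 BO.
Crossing each possibility with the mother AA and summing P(type A): 1/2·1/2 + 1/2·1/2 = 1/2.
Similarly for Rh via the father's Rh distribution: P(Rh-) = 1/4.
Independent loci: 1/2 × 1/4 = 1/8.

1/8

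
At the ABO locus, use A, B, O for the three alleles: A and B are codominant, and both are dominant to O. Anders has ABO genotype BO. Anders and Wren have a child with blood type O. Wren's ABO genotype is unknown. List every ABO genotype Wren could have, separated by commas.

AO, BO, OO

For each candidate genotype of Wren, check whether crossing it with BO can produce every observed child phenotype.
  AA → possible child types {A, AB} ✗
  AB → possible child types {A, B, AB} ✗
  AO → possible child types {O, A, B, AB} ✓
  BB → possible child types {B} ✗
  BO → possible child types {O, B} ✓
  OO → possible child types {O, B} ✓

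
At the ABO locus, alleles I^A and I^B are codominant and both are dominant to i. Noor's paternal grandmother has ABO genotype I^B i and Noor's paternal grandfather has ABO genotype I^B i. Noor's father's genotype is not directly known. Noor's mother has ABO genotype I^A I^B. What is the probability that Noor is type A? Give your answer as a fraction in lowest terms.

Noor's father's ABO genotype from I^B i × I^B i: 1/4 I^B I^B, 1/2 I^B i, 1/4 i i.
Crossing each possibility with the mother I^A I^B and summing P(type A): 1/4·0 + 1/2·1/4 + 1/4·1/2 = 1/4.

1/4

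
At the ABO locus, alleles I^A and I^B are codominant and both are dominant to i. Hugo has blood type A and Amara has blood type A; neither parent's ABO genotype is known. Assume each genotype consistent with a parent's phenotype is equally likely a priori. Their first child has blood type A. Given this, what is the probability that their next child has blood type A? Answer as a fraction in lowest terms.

Possible genotypes: Hugo ∈ {I^A I^A, I^A i}; Amara ∈ {I^A I^A, I^A i}.
Weight each parental genotype pair by prior × P(type-A child):
  I^A I^A × I^A I^A: posterior weight 4/15; P(next child type A) = 1.
  I^A I^A × I^A i: posterior weight 4/15; P(next child type A) = 1.
  I^A i × I^A I^A: posterior weight 4/15; P(next child type A) = 1.
  I^A i × I^A i: posterior weight 1/5; P(next child type A) = 3/4.
Weighted sum = 19/20.

19/20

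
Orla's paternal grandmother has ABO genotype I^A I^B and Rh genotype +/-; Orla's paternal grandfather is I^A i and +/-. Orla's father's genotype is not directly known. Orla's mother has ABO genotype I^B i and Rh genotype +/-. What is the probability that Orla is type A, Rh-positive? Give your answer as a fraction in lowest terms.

Orla's father's ABO genotype from I^A I^B × I^A i: 1/4 I^A I^A, 1/4 I^A I^B, 1/4 I^A i, 1/4 I^B i.
Crossing each possibility with the mother I^B i and summing P(type A): 1/4·1/2 + 1/4·1/4 + 1/4·1/4 + 1/4·0 = 1/4.
Similarly for Rh via the father's Rh distribution: P(Rh+) = 3/4.
Independent loci: 1/4 × 3/4 = 3/16.

3/16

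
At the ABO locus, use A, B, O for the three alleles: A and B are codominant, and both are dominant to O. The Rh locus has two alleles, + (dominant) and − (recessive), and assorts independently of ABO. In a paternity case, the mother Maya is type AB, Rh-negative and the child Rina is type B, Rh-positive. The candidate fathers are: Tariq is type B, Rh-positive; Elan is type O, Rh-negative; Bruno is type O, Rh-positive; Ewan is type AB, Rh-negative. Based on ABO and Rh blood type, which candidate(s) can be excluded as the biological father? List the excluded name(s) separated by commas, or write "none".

Elan, Ewan

A candidate is excluded only if no genotype consistent with his phenotype could produce a type B, Rh-positive child with a type AB, Rh-negative mother.
Elan (type O, Rh-): no genotype consistent with that phenotype can produce a type-B Rh+ child with a type-AB mother.
Ewan (type AB, Rh-): no genotype consistent with that phenotype can produce a type-B Rh+ child with a type-AB mother.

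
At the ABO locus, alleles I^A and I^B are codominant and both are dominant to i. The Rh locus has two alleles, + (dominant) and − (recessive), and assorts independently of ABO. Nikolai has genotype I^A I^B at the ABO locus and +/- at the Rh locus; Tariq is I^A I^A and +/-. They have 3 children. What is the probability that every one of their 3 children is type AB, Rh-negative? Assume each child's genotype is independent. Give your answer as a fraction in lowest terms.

ABO cross I^A I^B × I^A I^A → 1/2 A, 1/2 AB.
Rh cross +/- × +/- → 3/4 Rh+, 1/4 Rh-; so P(type AB, Rh-negative) = 1/2 × 1/4 = 1/8 per child.
All 3 independent: (1/8)^3 = 1/512.

1/512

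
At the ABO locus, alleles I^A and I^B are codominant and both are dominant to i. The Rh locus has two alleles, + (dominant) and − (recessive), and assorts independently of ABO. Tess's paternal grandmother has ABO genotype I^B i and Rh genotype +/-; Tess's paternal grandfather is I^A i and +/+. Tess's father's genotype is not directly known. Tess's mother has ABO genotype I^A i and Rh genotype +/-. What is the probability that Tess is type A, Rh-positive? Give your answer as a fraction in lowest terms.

7/16

Tess's father's ABO genotype from I^B i × I^A i: 1/4 I^A I^B, 1/4 I^A i, 1/4 I^B i, 1/4 i i.
Crossing each possibility with the mother I^A i and summing P(type A): 1/4·1/2 + 1/4·3/4 + 1/4·1/4 + 1/4·1/2 = 1/2.
Similarly for Rh via the father's Rh distribution: P(Rh+) = 7/8.
Independent loci: 1/2 × 7/8 = 7/16.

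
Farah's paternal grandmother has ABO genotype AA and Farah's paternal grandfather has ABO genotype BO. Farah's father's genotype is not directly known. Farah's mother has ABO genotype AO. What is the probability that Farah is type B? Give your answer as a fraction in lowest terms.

1/8

Farah's father's ABO genotype from AA × BO: 1/2 AB, 1/2 AO.
Crossing each possibility with the mother AO and summing P(type B): 1/2·1/4 + 1/2·0 = 1/8.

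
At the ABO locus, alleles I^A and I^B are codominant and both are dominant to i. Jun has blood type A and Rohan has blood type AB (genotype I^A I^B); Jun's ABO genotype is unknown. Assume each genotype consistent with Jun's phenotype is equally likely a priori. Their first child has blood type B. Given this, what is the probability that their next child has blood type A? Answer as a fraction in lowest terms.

1/2

Possible genotypes: Jun ∈ {I^A I^A, I^A i}; Rohan ∈ {I^A I^B}.
Weight each parental genotype pair by prior × P(type-B child):
  I^A i × I^A I^B: posterior weight 1; P(next child type A) = 1/2.
Weighted sum = 1/2.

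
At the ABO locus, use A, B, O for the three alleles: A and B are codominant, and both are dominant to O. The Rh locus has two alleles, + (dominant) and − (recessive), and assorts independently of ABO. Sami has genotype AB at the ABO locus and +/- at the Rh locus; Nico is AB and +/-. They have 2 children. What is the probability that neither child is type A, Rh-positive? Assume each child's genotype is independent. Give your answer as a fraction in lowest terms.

169/256

ABO cross AB × AB → 1/4 A, 1/4 B, 1/2 AB.
Rh cross +/- × +/- → 3/4 Rh+, 1/4 Rh-; so P(type A, Rh-positive) = 1/4 × 3/4 = 3/16 per child.
P(not type A, Rh-positive) = 13/16 for one child; (13/16)^2 = 169/256.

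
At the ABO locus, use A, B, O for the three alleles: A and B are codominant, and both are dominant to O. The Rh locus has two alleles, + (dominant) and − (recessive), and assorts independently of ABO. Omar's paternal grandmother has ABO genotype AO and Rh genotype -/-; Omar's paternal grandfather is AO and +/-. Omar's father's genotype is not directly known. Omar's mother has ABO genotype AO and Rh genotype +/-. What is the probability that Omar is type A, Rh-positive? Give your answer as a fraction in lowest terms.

15/32

Omar's father's ABO genotype from AO × AO: 1/4 AA, 1/2 AO, 1/4 OO.
Crossing each possibility with the mother AO and summing P(type A): 1/4·1 + 1/2·3/4 + 1/4·1/2 = 3/4.
Similarly for Rh via the father's Rh distribution: P(Rh+) = 5/8.
Independent loci: 3/4 × 5/8 = 15/32.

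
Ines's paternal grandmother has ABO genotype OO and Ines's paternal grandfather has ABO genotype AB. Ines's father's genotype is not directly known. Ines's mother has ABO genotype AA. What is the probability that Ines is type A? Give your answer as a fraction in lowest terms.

Ines's father's ABO genotype from OO × AB: 1/2 AO, 1/2 BO.
Crossing each possibility with the mother AA and summing P(type A): 1/2·1 + 1/2·1/2 = 3/4.

3/4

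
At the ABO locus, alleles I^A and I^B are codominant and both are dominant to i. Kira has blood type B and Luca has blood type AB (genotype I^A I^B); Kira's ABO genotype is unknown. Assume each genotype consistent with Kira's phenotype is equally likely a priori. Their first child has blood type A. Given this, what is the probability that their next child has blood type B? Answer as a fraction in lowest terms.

1/2

Possible genotypes: Kira ∈ {I^B I^B, I^B i}; Luca ∈ {I^A I^B}.
Weight each parental genotype pair by prior × P(type-A child):
  I^B i × I^A I^B: posterior weight 1; P(next child type B) = 1/2.
Weighted sum = 1/2.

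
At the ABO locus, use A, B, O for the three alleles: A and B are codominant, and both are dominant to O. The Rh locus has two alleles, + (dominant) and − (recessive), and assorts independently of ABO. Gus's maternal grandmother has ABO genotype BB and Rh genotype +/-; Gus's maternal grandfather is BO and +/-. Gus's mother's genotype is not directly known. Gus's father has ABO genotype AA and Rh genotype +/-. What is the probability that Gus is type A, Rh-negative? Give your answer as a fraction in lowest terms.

1/16

Gus's mother's ABO genotype from BB × BO: 1/2 BB, 1/2 BO.
Crossing each possibility with the father AA and summing P(type A): 1/2·0 + 1/2·1/2 = 1/4.
Similarly for Rh via the mother's Rh distribution: P(Rh-) = 1/4.
Independent loci: 1/4 × 1/4 = 1/16.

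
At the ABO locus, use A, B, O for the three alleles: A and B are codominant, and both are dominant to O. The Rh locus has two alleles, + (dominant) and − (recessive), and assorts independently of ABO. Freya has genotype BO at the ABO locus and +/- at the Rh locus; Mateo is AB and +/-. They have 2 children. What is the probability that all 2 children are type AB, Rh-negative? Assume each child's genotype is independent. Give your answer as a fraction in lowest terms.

ABO cross BO × AB → 1/4 A, 1/2 B, 1/4 AB.
Rh cross +/- × +/- → 3/4 Rh+, 1/4 Rh-; so P(type AB, Rh-negative) = 1/4 × 1/4 = 1/16 per child.
All 2 independent: (1/16)^2 = 1/256.

1/256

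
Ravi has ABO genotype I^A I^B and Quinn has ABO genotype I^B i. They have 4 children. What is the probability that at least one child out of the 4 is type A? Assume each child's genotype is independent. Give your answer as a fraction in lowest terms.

175/256

ABO cross I^A I^B × I^B i → 1/4 A, 1/2 B, 1/4 AB.
So P(type A) = 1/4 per child.
P(none) = (3/4)^4 = 81/256; P(at least one) = 1 − 81/256 = 175/256.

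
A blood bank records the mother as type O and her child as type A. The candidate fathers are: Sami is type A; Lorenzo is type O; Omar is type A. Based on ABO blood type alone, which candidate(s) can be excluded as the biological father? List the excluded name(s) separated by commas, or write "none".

Lorenzo

A candidate is excluded only if no genotype consistent with his phenotype could produce a type A child with a type O mother.
Lorenzo (type O): no genotype consistent with that phenotype can produce a type-A child with a type-O mother.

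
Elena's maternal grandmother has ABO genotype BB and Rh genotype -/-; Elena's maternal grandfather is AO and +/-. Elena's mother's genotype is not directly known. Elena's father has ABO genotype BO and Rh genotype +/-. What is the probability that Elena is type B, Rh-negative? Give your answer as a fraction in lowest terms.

Elena's mother's ABO genotype from BB × AO: 1/2 AB, 1/2 BO.
Crossing each possibility with the father BO and summing P(type B): 1/2·1/2 + 1/2·3/4 = 5/8.
Similarly for Rh via the mother's Rh distribution: P(Rh-) = 3/8.
Independent loci: 5/8 × 3/8 = 15/64.

15/64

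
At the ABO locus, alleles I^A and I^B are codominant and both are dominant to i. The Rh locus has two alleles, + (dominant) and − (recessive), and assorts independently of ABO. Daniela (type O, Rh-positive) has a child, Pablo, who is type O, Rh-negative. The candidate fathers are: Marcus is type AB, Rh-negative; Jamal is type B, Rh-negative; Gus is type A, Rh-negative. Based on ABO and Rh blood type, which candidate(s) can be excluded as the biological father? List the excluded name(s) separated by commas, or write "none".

Marcus

A candidate is excluded only if no genotype consistent with his phenotype could produce a type O, Rh-negative child with a type O, Rh-positive mother.
Marcus (type AB, Rh-): no genotype consistent with that phenotype can produce a type-O Rh- child with a type-O mother.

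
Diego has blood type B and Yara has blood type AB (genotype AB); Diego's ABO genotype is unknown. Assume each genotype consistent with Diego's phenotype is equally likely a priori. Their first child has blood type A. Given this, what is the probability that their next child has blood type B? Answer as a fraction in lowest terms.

Possible genotypes: Diego ∈ {BB, BO}; Yara ∈ {AB}.
Weight each parental genotype pair by prior × P(type-A child):
  BO × AB: posterior weight 1; P(next child type B) = 1/2.
Weighted sum = 1/2.

1/2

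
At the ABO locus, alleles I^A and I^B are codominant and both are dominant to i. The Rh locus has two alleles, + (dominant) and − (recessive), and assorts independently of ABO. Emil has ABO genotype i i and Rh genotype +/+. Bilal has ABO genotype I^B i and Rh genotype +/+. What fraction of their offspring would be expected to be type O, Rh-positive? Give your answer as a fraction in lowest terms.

1/2

ABO cross i i × I^B i → offspring phenotypes: 1/2 O, 1/2 B.
Rh cross +/+ × +/+ → 1 Rh+.
Independent loci: P(type O, Rh-positive) = 1/2 × 1 = 1/2.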